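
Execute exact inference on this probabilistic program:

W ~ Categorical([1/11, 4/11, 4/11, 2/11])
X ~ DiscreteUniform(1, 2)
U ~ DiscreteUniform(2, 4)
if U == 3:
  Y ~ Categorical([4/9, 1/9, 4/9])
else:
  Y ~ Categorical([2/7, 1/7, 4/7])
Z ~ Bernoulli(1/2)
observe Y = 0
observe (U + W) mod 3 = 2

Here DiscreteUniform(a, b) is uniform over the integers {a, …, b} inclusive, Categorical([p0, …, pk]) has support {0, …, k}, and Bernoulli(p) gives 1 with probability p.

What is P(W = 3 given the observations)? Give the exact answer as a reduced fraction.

Enumerate traces; 16 have nonzero weight after conditioning:
  (W=0, X=1, U=2, Y=0, Z=0) weight 1/462
  (W=0, X=1, U=2, Y=0, Z=1) weight 1/462
  (W=0, X=2, U=2, Y=0, Z=0) weight 1/462
  (W=0, X=2, U=2, Y=0, Z=1) weight 1/462
  (W=1, X=1, U=4, Y=0, Z=0) weight 2/231
  (W=1, X=1, U=4, Y=0, Z=1) weight 2/231
  (W=1, X=2, U=4, Y=0, Z=0) weight 2/231
  (W=1, X=2, U=4, Y=0, Z=1) weight 2/231
  (W=2, X=1, U=3, Y=0, Z=0) weight 4/297
  (W=3, X=1, U=2, Y=0, Z=0) weight 1/231
  … 6 more
Group by W:
  weight(W=0) = 2/231
  weight(W=1) = 8/231
  weight(W=2) = 16/297
  weight(W=3) = 4/231
Total weight = 2/231 + 8/231 + 16/297 + 4/231 = 34/297
P(W=0 | obs) = 2/231 / 34/297 = 9/119
P(W=1 | obs) = 8/231 / 34/297 = 36/119
P(W=2 | obs) = 16/297 / 34/297 = 8/17
P(W=3 | obs) = 4/231 / 34/297 = 18/119

P(W = 3 | obs) = 18/119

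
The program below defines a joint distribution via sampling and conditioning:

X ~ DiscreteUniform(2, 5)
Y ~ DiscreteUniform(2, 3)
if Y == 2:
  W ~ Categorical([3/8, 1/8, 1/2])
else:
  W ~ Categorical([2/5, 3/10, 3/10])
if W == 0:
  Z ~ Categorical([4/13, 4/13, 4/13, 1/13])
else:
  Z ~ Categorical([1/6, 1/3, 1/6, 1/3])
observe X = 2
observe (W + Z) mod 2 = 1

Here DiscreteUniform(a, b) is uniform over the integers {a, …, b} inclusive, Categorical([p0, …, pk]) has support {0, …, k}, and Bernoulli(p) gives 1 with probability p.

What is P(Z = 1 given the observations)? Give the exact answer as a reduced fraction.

Enumerate traces; 12 have nonzero weight after conditioning:
  (X=2, Y=2, W=0, Z=1) weight 3/208
  (X=2, Y=2, W=0, Z=3) weight 3/832
  (X=2, Y=2, W=1, Z=0) weight 1/384
  (X=2, Y=2, W=1, Z=2) weight 1/384
  (X=2, Y=2, W=2, Z=1) weight 1/48
  (X=2, Y=2, W=2, Z=3) weight 1/48
  (X=2, Y=3, W=0, Z=1) weight 1/65
  (X=2, Y=3, W=0, Z=3) weight 1/260
  … 4 more
Group by Z:
  weight(Z=0) = 17/1920
  weight(Z=1) = 197/3120
  weight(Z=2) = 17/1920
  weight(Z=3) = 509/12480
Total weight = 17/1920 + 197/3120 + 17/1920 + 509/12480 = 253/2080
P(Z=0 | obs) = 17/1920 / 253/2080 = 221/3036
P(Z=1 | obs) = 197/3120 / 253/2080 = 394/759
P(Z=2 | obs) = 17/1920 / 253/2080 = 221/3036
P(Z=3 | obs) = 509/12480 / 253/2080 = 509/1518

P(Z = 1 | obs) = 394/759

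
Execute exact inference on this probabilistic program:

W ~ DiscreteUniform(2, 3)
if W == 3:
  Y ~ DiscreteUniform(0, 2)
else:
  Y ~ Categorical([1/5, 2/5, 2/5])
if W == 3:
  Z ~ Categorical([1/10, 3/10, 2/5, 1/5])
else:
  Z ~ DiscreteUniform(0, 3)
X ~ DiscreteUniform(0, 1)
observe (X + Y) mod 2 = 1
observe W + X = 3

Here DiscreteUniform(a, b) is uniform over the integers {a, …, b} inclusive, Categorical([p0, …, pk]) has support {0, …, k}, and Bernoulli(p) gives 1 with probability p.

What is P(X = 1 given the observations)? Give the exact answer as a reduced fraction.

P(X = 1 | obs) = 9/14

Enumerate traces; 12 have nonzero weight after conditioning:
  (W=2, Y=0, Z=0, X=1) weight 1/80
  (W=2, Y=0, Z=1, X=1) weight 1/80
  (W=2, Y=0, Z=2, X=1) weight 1/80
  (W=2, Y=0, Z=3, X=1) weight 1/80
  (W=2, Y=2, Z=0, X=1) weight 1/40
  (W=2, Y=2, Z=1, X=1) weight 1/40
  (W=2, Y=2, Z=2, X=1) weight 1/40
  (W=2, Y=2, Z=3, X=1) weight 1/40
  (W=3, Y=1, Z=0, X=0) weight 1/120
  … 3 more
Group by X:
  weight(X=0) = 1/12
  weight(X=1) = 3/20
Total weight = 1/12 + 3/20 = 7/30
P(X=0 | obs) = 1/12 / 7/30 = 5/14
P(X=1 | obs) = 3/20 / 7/30 = 9/14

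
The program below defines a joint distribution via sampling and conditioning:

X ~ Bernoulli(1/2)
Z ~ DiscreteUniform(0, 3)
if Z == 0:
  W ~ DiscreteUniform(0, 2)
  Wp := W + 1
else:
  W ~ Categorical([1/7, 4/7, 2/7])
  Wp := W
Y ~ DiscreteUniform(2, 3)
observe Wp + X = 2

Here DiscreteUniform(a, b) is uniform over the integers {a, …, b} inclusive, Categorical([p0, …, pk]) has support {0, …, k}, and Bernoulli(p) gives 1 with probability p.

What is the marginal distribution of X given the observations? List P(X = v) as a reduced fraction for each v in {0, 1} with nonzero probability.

Enumerate traces; 16 have nonzero weight after conditioning:
  (X=0, Z=0, W=1, Y=2) weight 1/48
  (X=0, Z=0, W=1, Y=3) weight 1/48
  (X=0, Z=1, W=2, Y=2) weight 1/56
  (X=0, Z=1, W=2, Y=3) weight 1/56
  (X=0, Z=2, W=2, Y=2) weight 1/56
  (X=0, Z=2, W=2, Y=3) weight 1/56
  (X=0, Z=3, W=2, Y=2) weight 1/56
  (X=0, Z=3, W=2, Y=3) weight 1/56
  (X=1, Z=0, W=0, Y=2) weight 1/48
  … 7 more
Group by X:
  weight(X=0) = 25/168
  weight(X=1) = 43/168
Total weight = 25/168 + 43/168 = 17/42
P(X=0 | obs) = 25/168 / 17/42 = 25/68
P(X=1 | obs) = 43/168 / 17/42 = 43/68

P(X=0) = 25/68, P(X=1) = 43/68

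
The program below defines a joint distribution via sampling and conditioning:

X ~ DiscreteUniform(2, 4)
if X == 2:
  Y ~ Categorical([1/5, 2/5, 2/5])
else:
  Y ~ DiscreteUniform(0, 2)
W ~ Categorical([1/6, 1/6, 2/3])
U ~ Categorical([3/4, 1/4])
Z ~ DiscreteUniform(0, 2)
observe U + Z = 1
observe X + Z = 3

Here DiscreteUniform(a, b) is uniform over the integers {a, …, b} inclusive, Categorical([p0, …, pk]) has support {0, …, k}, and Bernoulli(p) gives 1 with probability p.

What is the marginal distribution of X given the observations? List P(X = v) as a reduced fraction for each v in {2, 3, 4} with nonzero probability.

P(X=2) = 3/4, P(X=3) = 1/4

Enumerate traces; 18 have nonzero weight after conditioning:
  (X=2, Y=0, W=0, U=0, Z=1) weight 1/360
  (X=2, Y=0, W=1, U=0, Z=1) weight 1/360
  (X=2, Y=0, W=2, U=0, Z=1) weight 1/90
  (X=2, Y=1, W=0, U=0, Z=1) weight 1/180
  (X=2, Y=1, W=1, U=0, Z=1) weight 1/180
  (X=2, Y=1, W=2, U=0, Z=1) weight 1/45
  (X=2, Y=2, W=0, U=0, Z=1) weight 1/180
  (X=2, Y=2, W=1, U=0, Z=1) weight 1/180
  (X=3, Y=0, W=0, U=1, Z=0) weight 1/648
  … 9 more
Group by X:
  weight(X=2) = 1/12
  weight(X=3) = 1/36
Total weight = 1/12 + 1/36 = 1/9
P(X=2 | obs) = 1/12 / 1/9 = 3/4
P(X=3 | obs) = 1/36 / 1/9 = 1/4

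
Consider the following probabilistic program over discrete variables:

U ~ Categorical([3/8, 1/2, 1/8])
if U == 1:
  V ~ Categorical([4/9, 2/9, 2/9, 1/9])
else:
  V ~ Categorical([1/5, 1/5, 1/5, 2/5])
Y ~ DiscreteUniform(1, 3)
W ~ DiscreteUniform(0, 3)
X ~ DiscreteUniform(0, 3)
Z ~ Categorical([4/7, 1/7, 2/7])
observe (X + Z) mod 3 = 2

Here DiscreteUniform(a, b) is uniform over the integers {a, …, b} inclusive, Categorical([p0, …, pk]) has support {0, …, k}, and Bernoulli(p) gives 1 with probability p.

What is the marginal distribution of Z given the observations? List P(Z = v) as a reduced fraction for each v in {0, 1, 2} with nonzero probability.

P(Z=0) = 4/9, P(Z=1) = 1/9, P(Z=2) = 4/9

Enumerate traces; 576 have nonzero weight after conditioning:
  (U=0, V=0, Y=1, W=0, X=0, Z=2) weight 1/2240
  (U=0, V=0, Y=1, W=0, X=1, Z=1) weight 1/4480
  (U=0, V=0, Y=1, W=0, X=2, Z=0) weight 1/1120
  (U=0, V=0, Y=1, W=0, X=3, Z=2) weight 1/2240
  (U=0, V=0, Y=1, W=1, X=0, Z=2) weight 1/2240
  (U=0, V=0, Y=1, W=1, X=1, Z=1) weight 1/4480
  (U=0, V=0, Y=1, W=1, X=2, Z=0) weight 1/1120
  (U=0, V=0, Y=1, W=1, X=3, Z=2) weight 1/2240
  … 568 more
Group by Z:
  weight(Z=0) = 1/7
  weight(Z=1) = 1/28
  weight(Z=2) = 1/7
Total weight = 1/7 + 1/28 + 1/7 = 9/28
P(Z=0 | obs) = 1/7 / 9/28 = 4/9
P(Z=1 | obs) = 1/28 / 9/28 = 1/9
P(Z=2 | obs) = 1/7 / 9/28 = 4/9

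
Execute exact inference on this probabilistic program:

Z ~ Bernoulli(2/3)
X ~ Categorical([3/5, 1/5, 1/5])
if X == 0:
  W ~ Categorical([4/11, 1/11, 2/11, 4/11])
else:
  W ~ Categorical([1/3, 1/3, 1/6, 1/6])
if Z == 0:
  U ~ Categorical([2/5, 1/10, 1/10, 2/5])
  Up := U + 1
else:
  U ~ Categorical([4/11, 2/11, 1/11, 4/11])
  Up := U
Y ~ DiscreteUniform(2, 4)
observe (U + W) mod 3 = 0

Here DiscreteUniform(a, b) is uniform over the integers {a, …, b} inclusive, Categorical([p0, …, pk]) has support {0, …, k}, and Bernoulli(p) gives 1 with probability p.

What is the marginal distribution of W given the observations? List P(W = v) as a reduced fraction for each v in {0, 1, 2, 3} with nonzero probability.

Enumerate traces; 108 have nonzero weight after conditioning:
  (Z=0, X=0, W=0, U=0, Y=2) weight 8/825
  (Z=0, X=0, W=0, U=0, Y=3) weight 8/825
  (Z=0, X=0, W=0, U=0, Y=4) weight 8/825
  (Z=0, X=0, W=0, U=3, Y=2) weight 8/825
  (Z=0, X=0, W=0, U=3, Y=3) weight 8/825
  (Z=0, X=0, W=0, U=3, Y=4) weight 8/825
  (Z=0, X=0, W=1, U=2, Y=2) weight 1/1650
  (Z=0, X=0, W=1, U=2, Y=3) weight 1/1650
  (Z=0, X=0, W=2, U=1, Y=2) weight 1/825
  (Z=0, X=0, W=3, U=0, Y=2) weight 8/825
  … 98 more
Group by W:
  weight(W=0) = 7192/27225
  weight(W=1) = 961/54450
  weight(W=2) = 493/18150
  weight(W=3) = 5828/27225
Total weight = 7192/27225 + 961/54450 + 493/18150 + 5828/27225 = 2848/5445
P(W=0 | obs) = 7192/27225 / 2848/5445 = 899/1780
P(W=1 | obs) = 961/54450 / 2848/5445 = 961/28480
P(W=2 | obs) = 493/18150 / 2848/5445 = 1479/28480
P(W=3 | obs) = 5828/27225 / 2848/5445 = 1457/3560

P(W=0) = 899/1780, P(W=1) = 961/28480, P(W=2) = 1479/28480, P(W=3) = 1457/3560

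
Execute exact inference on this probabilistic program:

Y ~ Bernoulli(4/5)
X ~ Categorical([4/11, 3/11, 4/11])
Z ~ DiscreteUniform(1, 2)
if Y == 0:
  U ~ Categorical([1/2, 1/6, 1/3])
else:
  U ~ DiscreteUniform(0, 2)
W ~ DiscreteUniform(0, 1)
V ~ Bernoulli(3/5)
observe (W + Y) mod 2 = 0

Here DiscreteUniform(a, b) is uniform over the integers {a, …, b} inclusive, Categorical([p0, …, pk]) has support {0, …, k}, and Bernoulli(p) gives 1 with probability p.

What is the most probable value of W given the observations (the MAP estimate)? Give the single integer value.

Enumerate traces; 72 have nonzero weight after conditioning:
  (Y=0, X=0, Z=1, U=0, W=0, V=0) weight 1/275
  (Y=0, X=0, Z=1, U=0, W=0, V=1) weight 3/550
  (Y=0, X=0, Z=1, U=1, W=0, V=0) weight 1/825
  (Y=0, X=0, Z=1, U=1, W=0, V=1) weight 1/550
  (Y=0, X=0, Z=1, U=2, W=0, V=0) weight 2/825
  (Y=0, X=0, Z=1, U=2, W=0, V=1) weight 1/275
  (Y=0, X=0, Z=2, U=0, W=0, V=0) weight 1/275
  (Y=0, X=0, Z=2, U=0, W=0, V=1) weight 3/550
  (Y=1, X=0, Z=1, U=0, W=1, V=0) weight 8/825
  … 63 more
Group by W:
  weight(W=0) = 1/10
  weight(W=1) = 2/5
Total weight = 1/10 + 2/5 = 1/2
P(W=0 | obs) = 1/10 / 1/2 = 1/5
P(W=1 | obs) = 2/5 / 1/2 = 4/5
argmax = 1

argmax_v P(W = v | obs) = 1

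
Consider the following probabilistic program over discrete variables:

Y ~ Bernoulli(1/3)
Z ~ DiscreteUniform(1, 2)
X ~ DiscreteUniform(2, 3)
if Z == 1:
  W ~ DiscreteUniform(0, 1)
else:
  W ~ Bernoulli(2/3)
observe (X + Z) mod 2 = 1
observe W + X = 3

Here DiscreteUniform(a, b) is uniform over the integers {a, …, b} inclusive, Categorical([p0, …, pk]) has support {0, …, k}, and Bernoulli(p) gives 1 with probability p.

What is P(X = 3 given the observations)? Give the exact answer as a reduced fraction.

Enumerate traces; 4 have nonzero weight after conditioning:
  (Y=0, Z=1, X=2, W=1) weight 1/12
  (Y=0, Z=2, X=3, W=0) weight 1/18
  (Y=1, Z=1, X=2, W=1) weight 1/24
  (Y=1, Z=2, X=3, W=0) weight 1/36
Group by X:
  weight(X=2) = 1/8
  weight(X=3) = 1/12
Total weight = 1/8 + 1/12 = 5/24
P(X=2 | obs) = 1/8 / 5/24 = 3/5
P(X=3 | obs) = 1/12 / 5/24 = 2/5

P(X = 3 | obs) = 2/5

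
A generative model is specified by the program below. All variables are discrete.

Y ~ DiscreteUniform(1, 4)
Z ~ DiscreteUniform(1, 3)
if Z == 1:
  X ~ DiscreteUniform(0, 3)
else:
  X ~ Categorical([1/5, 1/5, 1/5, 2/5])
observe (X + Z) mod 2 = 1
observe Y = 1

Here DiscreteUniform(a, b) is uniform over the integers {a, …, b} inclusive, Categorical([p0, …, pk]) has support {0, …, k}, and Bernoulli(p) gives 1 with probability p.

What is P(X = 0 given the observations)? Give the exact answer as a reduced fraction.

Enumerate traces; 6 have nonzero weight after conditioning:
  (Y=1, Z=1, X=0) weight 1/48
  (Y=1, Z=1, X=2) weight 1/48
  (Y=1, Z=2, X=1) weight 1/60
  (Y=1, Z=2, X=3) weight 1/30
  (Y=1, Z=3, X=0) weight 1/60
  (Y=1, Z=3, X=2) weight 1/60
Group by X:
  weight(X=0) = 3/80
  weight(X=1) = 1/60
  weight(X=2) = 3/80
  weight(X=3) = 1/30
Total weight = 3/80 + 1/60 + 3/80 + 1/30 = 1/8
P(X=0 | obs) = 3/80 / 1/8 = 3/10
P(X=1 | obs) = 1/60 / 1/8 = 2/15
P(X=2 | obs) = 3/80 / 1/8 = 3/10
P(X=3 | obs) = 1/30 / 1/8 = 4/15

P(X = 0 | obs) = 3/10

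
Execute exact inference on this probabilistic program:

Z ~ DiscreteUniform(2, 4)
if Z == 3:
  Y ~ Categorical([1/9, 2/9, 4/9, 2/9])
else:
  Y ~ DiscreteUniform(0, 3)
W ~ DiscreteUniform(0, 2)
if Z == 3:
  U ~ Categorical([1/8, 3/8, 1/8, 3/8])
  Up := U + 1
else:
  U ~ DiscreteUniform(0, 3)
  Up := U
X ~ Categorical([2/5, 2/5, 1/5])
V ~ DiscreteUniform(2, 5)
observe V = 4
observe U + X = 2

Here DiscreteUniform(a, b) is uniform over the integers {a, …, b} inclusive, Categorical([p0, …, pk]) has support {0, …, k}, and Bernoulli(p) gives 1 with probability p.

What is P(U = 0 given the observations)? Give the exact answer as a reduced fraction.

Enumerate traces; 108 have nonzero weight after conditioning:
  (Z=2, Y=0, W=0, U=0, X=2, V=4) weight 1/2880
  (Z=2, Y=0, W=0, U=1, X=1, V=4) weight 1/1440
  (Z=2, Y=0, W=0, U=2, X=0, V=4) weight 1/1440
  (Z=2, Y=0, W=1, U=0, X=2, V=4) weight 1/2880
  (Z=2, Y=0, W=1, U=1, X=1, V=4) weight 1/1440
  (Z=2, Y=0, W=1, U=2, X=0, V=4) weight 1/1440
  (Z=2, Y=0, W=2, U=0, X=2, V=4) weight 1/2880
  (Z=2, Y=0, W=2, U=1, X=1, V=4) weight 1/1440
  … 100 more
Group by U:
  weight(U=0) = 1/96
  weight(U=1) = 7/240
  weight(U=2) = 1/48
Total weight = 1/96 + 7/240 + 1/48 = 29/480
P(U=0 | obs) = 1/96 / 29/480 = 5/29
P(U=1 | obs) = 7/240 / 29/480 = 14/29
P(U=2 | obs) = 1/48 / 29/480 = 10/29

P(U = 0 | obs) = 5/29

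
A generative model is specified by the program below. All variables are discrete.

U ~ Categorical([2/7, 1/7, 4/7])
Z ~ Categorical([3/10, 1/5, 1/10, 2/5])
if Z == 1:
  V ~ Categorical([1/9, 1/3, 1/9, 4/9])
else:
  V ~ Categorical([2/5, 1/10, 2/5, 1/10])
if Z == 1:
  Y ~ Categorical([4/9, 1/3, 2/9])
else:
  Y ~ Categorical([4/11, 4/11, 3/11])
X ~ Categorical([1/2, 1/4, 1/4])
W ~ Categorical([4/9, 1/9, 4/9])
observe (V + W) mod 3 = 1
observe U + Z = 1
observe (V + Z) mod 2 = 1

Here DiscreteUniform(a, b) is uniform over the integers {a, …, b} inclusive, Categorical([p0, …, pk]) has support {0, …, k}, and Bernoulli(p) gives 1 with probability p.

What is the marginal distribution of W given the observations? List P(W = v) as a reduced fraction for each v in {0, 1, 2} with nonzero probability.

Enumerate traces; 36 have nonzero weight after conditioning:
  (U=0, Z=1, V=0, Y=0, X=0, W=1) weight 4/25515
  (U=0, Z=1, V=0, Y=0, X=1, W=1) weight 2/25515
  (U=0, Z=1, V=0, Y=0, X=2, W=1) weight 2/25515
  (U=0, Z=1, V=0, Y=1, X=0, W=1) weight 1/8505
  (U=0, Z=1, V=0, Y=1, X=1, W=1) weight 1/17010
  (U=0, Z=1, V=0, Y=1, X=2, W=1) weight 1/17010
  (U=0, Z=1, V=0, Y=2, X=0, W=1) weight 2/25515
  (U=0, Z=1, V=0, Y=2, X=1, W=1) weight 1/25515
  (U=0, Z=1, V=2, Y=0, X=0, W=2) weight 16/25515
  (U=1, Z=0, V=1, Y=0, X=0, W=0) weight 2/5775
  … 26 more
Group by W:
  weight(W=0) = 1/525
  weight(W=1) = 67/56700
  weight(W=2) = 8/2835
Total weight = 1/525 + 67/56700 + 8/2835 = 67/11340
P(W=0 | obs) = 1/525 / 67/11340 = 108/335
P(W=1 | obs) = 67/56700 / 67/11340 = 1/5
P(W=2 | obs) = 8/2835 / 67/11340 = 32/67

P(W=0) = 108/335, P(W=1) = 1/5, P(W=2) = 32/67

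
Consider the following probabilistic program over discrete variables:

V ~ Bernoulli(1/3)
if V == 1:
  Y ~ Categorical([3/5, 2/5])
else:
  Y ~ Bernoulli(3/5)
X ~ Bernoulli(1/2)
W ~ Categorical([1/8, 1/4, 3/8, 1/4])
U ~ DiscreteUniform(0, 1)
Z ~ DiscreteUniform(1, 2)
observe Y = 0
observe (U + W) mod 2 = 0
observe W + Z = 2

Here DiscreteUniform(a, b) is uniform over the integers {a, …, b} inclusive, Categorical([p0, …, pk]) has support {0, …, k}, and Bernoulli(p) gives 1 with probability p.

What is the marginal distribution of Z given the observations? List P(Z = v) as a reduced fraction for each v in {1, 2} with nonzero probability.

Enumerate traces; 8 have nonzero weight after conditioning:
  (V=0, Y=0, X=0, W=0, U=0, Z=2) weight 1/240
  (V=0, Y=0, X=0, W=1, U=1, Z=1) weight 1/120
  (V=0, Y=0, X=1, W=0, U=0, Z=2) weight 1/240
  (V=0, Y=0, X=1, W=1, U=1, Z=1) weight 1/120
  (V=1, Y=0, X=0, W=0, U=0, Z=2) weight 1/320
  (V=1, Y=0, X=0, W=1, U=1, Z=1) weight 1/160
  (V=1, Y=0, X=1, W=0, U=0, Z=2) weight 1/320
  (V=1, Y=0, X=1, W=1, U=1, Z=1) weight 1/160
Group by Z:
  weight(Z=1) = 7/240
  weight(Z=2) = 7/480
Total weight = 7/240 + 7/480 = 7/160
P(Z=1 | obs) = 7/240 / 7/160 = 2/3
P(Z=2 | obs) = 7/480 / 7/160 = 1/3

P(Z=1) = 2/3, P(Z=2) = 1/3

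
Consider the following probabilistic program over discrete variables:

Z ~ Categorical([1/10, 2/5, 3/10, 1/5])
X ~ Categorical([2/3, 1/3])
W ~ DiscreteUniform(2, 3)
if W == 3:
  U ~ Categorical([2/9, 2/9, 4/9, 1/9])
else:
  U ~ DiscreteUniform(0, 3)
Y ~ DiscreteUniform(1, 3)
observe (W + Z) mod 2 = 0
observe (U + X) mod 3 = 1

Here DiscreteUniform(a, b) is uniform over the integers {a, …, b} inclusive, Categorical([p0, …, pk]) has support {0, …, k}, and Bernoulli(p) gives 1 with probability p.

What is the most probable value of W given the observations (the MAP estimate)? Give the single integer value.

argmax_v P(W = v | obs) = 3

Enumerate traces; 36 have nonzero weight after conditioning:
  (Z=0, X=0, W=2, U=1, Y=1) weight 1/360
  (Z=0, X=0, W=2, U=1, Y=2) weight 1/360
  (Z=0, X=0, W=2, U=1, Y=3) weight 1/360
  (Z=0, X=1, W=2, U=0, Y=1) weight 1/720
  (Z=0, X=1, W=2, U=0, Y=2) weight 1/720
  (Z=0, X=1, W=2, U=0, Y=3) weight 1/720
  (Z=0, X=1, W=2, U=3, Y=1) weight 1/720
  (Z=0, X=1, W=2, U=3, Y=2) weight 1/720
  (Z=1, X=0, W=3, U=1, Y=1) weight 4/405
  … 27 more
Group by W:
  weight(W=2) = 1/15
  weight(W=3) = 7/90
Total weight = 1/15 + 7/90 = 13/90
P(W=2 | obs) = 1/15 / 13/90 = 6/13
P(W=3 | obs) = 7/90 / 13/90 = 7/13
argmax = 3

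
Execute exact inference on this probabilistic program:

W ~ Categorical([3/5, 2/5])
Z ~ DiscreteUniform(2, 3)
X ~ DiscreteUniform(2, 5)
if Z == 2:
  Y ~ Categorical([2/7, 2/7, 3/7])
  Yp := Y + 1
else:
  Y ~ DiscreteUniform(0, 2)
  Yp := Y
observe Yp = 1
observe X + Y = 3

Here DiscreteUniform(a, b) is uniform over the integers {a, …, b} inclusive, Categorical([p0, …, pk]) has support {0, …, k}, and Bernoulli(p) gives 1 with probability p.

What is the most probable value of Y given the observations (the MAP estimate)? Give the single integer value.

argmax_v P(Y = v | obs) = 1

Enumerate traces; 4 have nonzero weight after conditioning:
  (W=0, Z=2, X=3, Y=0) weight 3/140
  (W=0, Z=3, X=2, Y=1) weight 1/40
  (W=1, Z=2, X=3, Y=0) weight 1/70
  (W=1, Z=3, X=2, Y=1) weight 1/60
Group by Y:
  weight(Y=0) = 1/28
  weight(Y=1) = 1/24
Total weight = 1/28 + 1/24 = 13/168
P(Y=0 | obs) = 1/28 / 13/168 = 6/13
P(Y=1 | obs) = 1/24 / 13/168 = 7/13
argmax = 1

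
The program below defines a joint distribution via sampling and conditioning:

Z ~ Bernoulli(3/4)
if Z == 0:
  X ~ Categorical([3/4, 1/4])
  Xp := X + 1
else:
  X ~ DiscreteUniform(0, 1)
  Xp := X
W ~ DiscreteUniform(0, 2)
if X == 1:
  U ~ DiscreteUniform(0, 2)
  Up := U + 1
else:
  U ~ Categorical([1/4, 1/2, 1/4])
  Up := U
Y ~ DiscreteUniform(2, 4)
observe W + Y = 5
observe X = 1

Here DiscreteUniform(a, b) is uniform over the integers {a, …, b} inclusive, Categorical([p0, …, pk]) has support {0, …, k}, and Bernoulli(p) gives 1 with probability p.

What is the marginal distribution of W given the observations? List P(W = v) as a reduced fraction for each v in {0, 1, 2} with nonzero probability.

P(W=1) = 1/2, P(W=2) = 1/2

Enumerate traces; 12 have nonzero weight after conditioning:
  (Z=0, X=1, W=1, U=0, Y=4) weight 1/432
  (Z=0, X=1, W=1, U=1, Y=4) weight 1/432
  (Z=0, X=1, W=1, U=2, Y=4) weight 1/432
  (Z=0, X=1, W=2, U=0, Y=3) weight 1/432
  (Z=0, X=1, W=2, U=1, Y=3) weight 1/432
  (Z=0, X=1, W=2, U=2, Y=3) weight 1/432
  (Z=1, X=1, W=1, U=0, Y=4) weight 1/72
  (Z=1, X=1, W=1, U=1, Y=4) weight 1/72
  … 4 more
Group by W:
  weight(W=1) = 7/144
  weight(W=2) = 7/144
Total weight = 7/144 + 7/144 = 7/72
P(W=1 | obs) = 7/144 / 7/72 = 1/2
P(W=2 | obs) = 7/144 / 7/72 = 1/2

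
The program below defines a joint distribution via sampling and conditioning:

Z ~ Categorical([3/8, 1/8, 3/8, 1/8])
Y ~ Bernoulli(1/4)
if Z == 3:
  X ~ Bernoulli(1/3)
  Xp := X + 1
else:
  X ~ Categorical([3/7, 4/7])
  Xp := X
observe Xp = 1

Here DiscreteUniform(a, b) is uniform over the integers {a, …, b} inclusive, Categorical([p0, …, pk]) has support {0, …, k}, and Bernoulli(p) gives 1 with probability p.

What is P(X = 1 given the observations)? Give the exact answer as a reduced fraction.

P(X = 1 | obs) = 6/7

Enumerate traces; 8 have nonzero weight after conditioning:
  (Z=0, Y=0, X=1) weight 9/56
  (Z=0, Y=1, X=1) weight 3/56
  (Z=1, Y=0, X=1) weight 3/56
  (Z=1, Y=1, X=1) weight 1/56
  (Z=2, Y=0, X=1) weight 9/56
  (Z=2, Y=1, X=1) weight 3/56
  (Z=3, Y=0, X=0) weight 1/16
  (Z=3, Y=1, X=0) weight 1/48
Group by X:
  weight(X=0) = 1/12
  weight(X=1) = 1/2
Total weight = 1/12 + 1/2 = 7/12
P(X=0 | obs) = 1/12 / 7/12 = 1/7
P(X=1 | obs) = 1/2 / 7/12 = 6/7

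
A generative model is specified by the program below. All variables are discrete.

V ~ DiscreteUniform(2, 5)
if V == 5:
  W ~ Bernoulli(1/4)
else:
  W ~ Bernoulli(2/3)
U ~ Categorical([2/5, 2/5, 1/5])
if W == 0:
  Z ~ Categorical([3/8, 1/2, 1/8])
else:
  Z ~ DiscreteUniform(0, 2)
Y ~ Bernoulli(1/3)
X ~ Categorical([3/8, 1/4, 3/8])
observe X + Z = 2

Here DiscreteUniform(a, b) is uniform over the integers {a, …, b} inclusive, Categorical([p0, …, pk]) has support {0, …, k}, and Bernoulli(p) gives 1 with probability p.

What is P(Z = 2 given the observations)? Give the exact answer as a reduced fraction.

P(Z = 2 | obs) = 93/332

Enumerate traces; 144 have nonzero weight after conditioning:
  (V=2, W=0, U=0, Z=0, Y=0, X=2) weight 1/320
  (V=2, W=0, U=0, Z=0, Y=1, X=2) weight 1/640
  (V=2, W=0, U=0, Z=1, Y=0, X=1) weight 1/360
  (V=2, W=0, U=0, Z=1, Y=1, X=1) weight 1/720
  (V=2, W=0, U=0, Z=2, Y=0, X=0) weight 1/960
  (V=2, W=0, U=0, Z=2, Y=1, X=0) weight 1/1920
  (V=2, W=0, U=1, Z=0, Y=0, X=2) weight 1/320
  (V=2, W=0, U=1, Z=0, Y=1, X=2) weight 1/640
  … 136 more
Group by Z:
  weight(Z=0) = 135/1024
  weight(Z=1) = 13/128
  weight(Z=2) = 93/1024
Total weight = 135/1024 + 13/128 + 93/1024 = 83/256
P(Z=0 | obs) = 135/1024 / 83/256 = 135/332
P(Z=1 | obs) = 13/128 / 83/256 = 26/83
P(Z=2 | obs) = 93/1024 / 83/256 = 93/332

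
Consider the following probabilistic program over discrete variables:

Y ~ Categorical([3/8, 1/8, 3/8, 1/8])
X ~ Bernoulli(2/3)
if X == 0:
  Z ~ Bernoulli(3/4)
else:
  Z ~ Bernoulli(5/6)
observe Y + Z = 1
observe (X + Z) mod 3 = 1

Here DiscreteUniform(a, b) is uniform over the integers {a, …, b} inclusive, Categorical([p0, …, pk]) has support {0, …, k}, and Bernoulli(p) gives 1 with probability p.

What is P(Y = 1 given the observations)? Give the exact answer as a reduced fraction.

Enumerate traces; 2 have nonzero weight after conditioning:
  (Y=0, X=0, Z=1) weight 3/32
  (Y=1, X=1, Z=0) weight 1/72
Group by Y:
  weight(Y=0) = 3/32
  weight(Y=1) = 1/72
Total weight = 3/32 + 1/72 = 31/288
P(Y=0 | obs) = 3/32 / 31/288 = 27/31
P(Y=1 | obs) = 1/72 / 31/288 = 4/31

P(Y = 1 | obs) = 4/31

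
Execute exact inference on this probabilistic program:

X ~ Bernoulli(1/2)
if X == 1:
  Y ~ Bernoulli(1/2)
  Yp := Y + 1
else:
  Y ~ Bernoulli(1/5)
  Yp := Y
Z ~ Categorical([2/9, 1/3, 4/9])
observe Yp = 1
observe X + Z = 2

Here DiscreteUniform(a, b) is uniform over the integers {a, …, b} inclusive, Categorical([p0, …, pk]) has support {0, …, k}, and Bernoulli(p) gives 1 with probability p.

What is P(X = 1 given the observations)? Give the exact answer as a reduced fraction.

P(X = 1 | obs) = 15/23

Enumerate traces; 2 have nonzero weight after conditioning:
  (X=0, Y=1, Z=2) weight 2/45
  (X=1, Y=0, Z=1) weight 1/12
Group by X:
  weight(X=0) = 2/45
  weight(X=1) = 1/12
Total weight = 2/45 + 1/12 = 23/180
P(X=0 | obs) = 2/45 / 23/180 = 8/23
P(X=1 | obs) = 1/12 / 23/180 = 15/23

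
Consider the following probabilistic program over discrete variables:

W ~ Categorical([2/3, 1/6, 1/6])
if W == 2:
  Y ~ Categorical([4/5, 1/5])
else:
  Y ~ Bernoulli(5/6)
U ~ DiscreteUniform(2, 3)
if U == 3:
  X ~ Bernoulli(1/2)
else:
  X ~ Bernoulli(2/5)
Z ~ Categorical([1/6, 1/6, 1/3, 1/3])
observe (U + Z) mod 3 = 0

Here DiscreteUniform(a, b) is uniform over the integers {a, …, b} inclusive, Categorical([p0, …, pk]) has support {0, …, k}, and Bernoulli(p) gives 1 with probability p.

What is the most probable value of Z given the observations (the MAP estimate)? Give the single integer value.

Enumerate traces; 36 have nonzero weight after conditioning:
  (W=0, Y=0, U=2, X=0, Z=1) weight 1/180
  (W=0, Y=0, U=2, X=1, Z=1) weight 1/270
  (W=0, Y=0, U=3, X=0, Z=0) weight 1/216
  (W=0, Y=0, U=3, X=0, Z=3) weight 1/108
  (W=0, Y=0, U=3, X=1, Z=0) weight 1/216
  (W=0, Y=0, U=3, X=1, Z=3) weight 1/108
  (W=0, Y=1, U=2, X=0, Z=1) weight 1/36
  (W=0, Y=1, U=2, X=1, Z=1) weight 1/54
  … 28 more
Group by Z:
  weight(Z=0) = 1/12
  weight(Z=1) = 1/12
  weight(Z=3) = 1/6
Total weight = 1/12 + 1/12 + 1/6 = 1/3
P(Z=0 | obs) = 1/12 / 1/3 = 1/4
P(Z=1 | obs) = 1/12 / 1/3 = 1/4
P(Z=3 | obs) = 1/6 / 1/3 = 1/2
argmax = 3

argmax_v P(Z = v | obs) = 3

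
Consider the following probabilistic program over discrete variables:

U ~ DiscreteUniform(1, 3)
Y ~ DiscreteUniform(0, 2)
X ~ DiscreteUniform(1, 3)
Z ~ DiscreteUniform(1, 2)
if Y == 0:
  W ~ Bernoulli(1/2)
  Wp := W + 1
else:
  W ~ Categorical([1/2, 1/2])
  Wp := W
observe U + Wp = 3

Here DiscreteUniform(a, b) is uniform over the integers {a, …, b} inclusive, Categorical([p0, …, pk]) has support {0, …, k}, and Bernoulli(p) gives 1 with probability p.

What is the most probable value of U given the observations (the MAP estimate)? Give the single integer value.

argmax_v P(U = v | obs) = 2

Enumerate traces; 36 have nonzero weight after conditioning:
  (U=1, Y=0, X=1, Z=1, W=1) weight 1/108
  (U=1, Y=0, X=1, Z=2, W=1) weight 1/108
  (U=1, Y=0, X=2, Z=1, W=1) weight 1/108
  (U=1, Y=0, X=2, Z=2, W=1) weight 1/108
  (U=1, Y=0, X=3, Z=1, W=1) weight 1/108
  (U=1, Y=0, X=3, Z=2, W=1) weight 1/108
  (U=2, Y=0, X=1, Z=1, W=0) weight 1/108
  (U=2, Y=0, X=1, Z=2, W=0) weight 1/108
  (U=3, Y=1, X=1, Z=1, W=0) weight 1/108
  … 27 more
Group by U:
  weight(U=1) = 1/18
  weight(U=2) = 1/6
  weight(U=3) = 1/9
Total weight = 1/18 + 1/6 + 1/9 = 1/3
P(U=1 | obs) = 1/18 / 1/3 = 1/6
P(U=2 | obs) = 1/6 / 1/3 = 1/2
P(U=3 | obs) = 1/9 / 1/3 = 1/3
argmax = 2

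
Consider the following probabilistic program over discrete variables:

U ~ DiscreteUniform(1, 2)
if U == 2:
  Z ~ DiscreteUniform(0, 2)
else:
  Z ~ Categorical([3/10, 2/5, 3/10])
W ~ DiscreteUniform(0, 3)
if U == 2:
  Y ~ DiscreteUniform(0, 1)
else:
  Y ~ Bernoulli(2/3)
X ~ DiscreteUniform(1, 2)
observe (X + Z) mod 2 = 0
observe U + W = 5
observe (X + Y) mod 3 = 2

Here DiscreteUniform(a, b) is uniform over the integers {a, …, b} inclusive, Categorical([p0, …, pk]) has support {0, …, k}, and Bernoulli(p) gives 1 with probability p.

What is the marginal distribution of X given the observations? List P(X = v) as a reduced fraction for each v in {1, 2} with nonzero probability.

Enumerate traces; 3 have nonzero weight after conditioning:
  (U=2, Z=0, W=3, Y=0, X=2) weight 1/96
  (U=2, Z=1, W=3, Y=1, X=1) weight 1/96
  (U=2, Z=2, W=3, Y=0, X=2) weight 1/96
Group by X:
  weight(X=1) = 1/96
  weight(X=2) = 1/48
Total weight = 1/96 + 1/48 = 1/32
P(X=1 | obs) = 1/96 / 1/32 = 1/3
P(X=2 | obs) = 1/48 / 1/32 = 2/3

P(X=1) = 1/3, P(X=2) = 2/3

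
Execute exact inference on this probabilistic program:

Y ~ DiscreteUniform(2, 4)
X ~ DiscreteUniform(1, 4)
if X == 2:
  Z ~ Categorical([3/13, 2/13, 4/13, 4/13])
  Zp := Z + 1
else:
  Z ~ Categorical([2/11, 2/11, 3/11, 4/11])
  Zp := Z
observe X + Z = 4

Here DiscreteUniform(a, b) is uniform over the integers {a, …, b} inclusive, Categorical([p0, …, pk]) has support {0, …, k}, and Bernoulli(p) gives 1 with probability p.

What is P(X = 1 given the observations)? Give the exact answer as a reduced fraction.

P(X = 1 | obs) = 13/37

Enumerate traces; 12 have nonzero weight after conditioning:
  (Y=2, X=1, Z=3) weight 1/33
  (Y=2, X=2, Z=2) weight 1/39
  (Y=2, X=3, Z=1) weight 1/66
  (Y=2, X=4, Z=0) weight 1/66
  (Y=3, X=1, Z=3) weight 1/33
  (Y=3, X=2, Z=2) weight 1/39
  (Y=3, X=3, Z=1) weight 1/66
  (Y=3, X=4, Z=0) weight 1/66
  … 4 more
Group by X:
  weight(X=1) = 1/11
  weight(X=2) = 1/13
  weight(X=3) = 1/22
  weight(X=4) = 1/22
Total weight = 1/11 + 1/13 + 1/22 + 1/22 = 37/143
P(X=1 | obs) = 1/11 / 37/143 = 13/37
P(X=2 | obs) = 1/13 / 37/143 = 11/37
P(X=3 | obs) = 1/22 / 37/143 = 13/74
P(X=4 | obs) = 1/22 / 37/143 = 13/74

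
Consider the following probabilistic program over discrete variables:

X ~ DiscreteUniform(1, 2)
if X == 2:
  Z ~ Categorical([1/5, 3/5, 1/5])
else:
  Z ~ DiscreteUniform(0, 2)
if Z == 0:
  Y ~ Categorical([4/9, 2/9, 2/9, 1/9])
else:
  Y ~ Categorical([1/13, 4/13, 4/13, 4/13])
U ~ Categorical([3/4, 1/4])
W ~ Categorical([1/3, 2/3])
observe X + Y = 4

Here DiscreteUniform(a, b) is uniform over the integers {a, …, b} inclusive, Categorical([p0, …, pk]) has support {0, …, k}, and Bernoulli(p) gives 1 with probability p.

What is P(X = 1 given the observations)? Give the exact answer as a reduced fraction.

Enumerate traces; 24 have nonzero weight after conditioning:
  (X=1, Z=0, Y=3, U=0, W=0) weight 1/216
  (X=1, Z=0, Y=3, U=0, W=1) weight 1/108
  (X=1, Z=0, Y=3, U=1, W=0) weight 1/648
  (X=1, Z=0, Y=3, U=1, W=1) weight 1/324
  (X=1, Z=1, Y=3, U=0, W=0) weight 1/78
  (X=1, Z=1, Y=3, U=0, W=1) weight 1/39
  (X=1, Z=1, Y=3, U=1, W=0) weight 1/234
  (X=1, Z=1, Y=3, U=1, W=1) weight 1/117
  (X=2, Z=0, Y=2, U=0, W=0) weight 1/180
  … 15 more
Group by X:
  weight(X=1) = 85/702
  weight(X=2) = 17/117
Total weight = 85/702 + 17/117 = 187/702
P(X=1 | obs) = 85/702 / 187/702 = 5/11
P(X=2 | obs) = 17/117 / 187/702 = 6/11

P(X = 1 | obs) = 5/11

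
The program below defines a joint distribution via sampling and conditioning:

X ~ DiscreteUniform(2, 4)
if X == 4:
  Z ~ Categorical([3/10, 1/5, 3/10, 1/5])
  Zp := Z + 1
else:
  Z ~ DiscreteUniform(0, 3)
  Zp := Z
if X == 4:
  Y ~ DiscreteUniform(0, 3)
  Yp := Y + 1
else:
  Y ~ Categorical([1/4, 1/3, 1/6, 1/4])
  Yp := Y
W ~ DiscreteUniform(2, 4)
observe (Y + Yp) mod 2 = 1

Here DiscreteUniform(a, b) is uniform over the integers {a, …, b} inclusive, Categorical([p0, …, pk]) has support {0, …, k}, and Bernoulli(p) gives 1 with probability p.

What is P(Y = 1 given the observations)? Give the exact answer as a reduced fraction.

Enumerate traces; 48 have nonzero weight after conditioning:
  (X=4, Z=0, Y=0, W=2) weight 1/120
  (X=4, Z=0, Y=0, W=3) weight 1/120
  (X=4, Z=0, Y=0, W=4) weight 1/120
  (X=4, Z=0, Y=1, W=2) weight 1/120
  (X=4, Z=0, Y=1, W=3) weight 1/120
  (X=4, Z=0, Y=1, W=4) weight 1/120
  (X=4, Z=0, Y=2, W=2) weight 1/120
  (X=4, Z=0, Y=2, W=3) weight 1/120
  (X=4, Z=0, Y=3, W=2) weight 1/120
  … 39 more
Group by Y:
  weight(Y=0) = 1/12
  weight(Y=1) = 1/12
  weight(Y=2) = 1/12
  weight(Y=3) = 1/12
Total weight = 1/12 + 1/12 + 1/12 + 1/12 = 1/3
P(Y=0 | obs) = 1/12 / 1/3 = 1/4
P(Y=1 | obs) = 1/12 / 1/3 = 1/4
P(Y=2 | obs) = 1/12 / 1/3 = 1/4
P(Y=3 | obs) = 1/12 / 1/3 = 1/4

P(Y = 1 | obs) = 1/4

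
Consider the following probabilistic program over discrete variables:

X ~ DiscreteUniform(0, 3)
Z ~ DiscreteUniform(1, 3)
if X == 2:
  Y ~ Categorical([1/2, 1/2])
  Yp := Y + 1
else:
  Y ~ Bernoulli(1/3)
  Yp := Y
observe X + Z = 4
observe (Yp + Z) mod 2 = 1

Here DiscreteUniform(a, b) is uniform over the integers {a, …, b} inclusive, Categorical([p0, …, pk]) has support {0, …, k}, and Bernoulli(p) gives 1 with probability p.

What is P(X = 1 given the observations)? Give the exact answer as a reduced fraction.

P(X = 1 | obs) = 4/11

Enumerate traces; 3 have nonzero weight after conditioning:
  (X=1, Z=3, Y=0) weight 1/18
  (X=2, Z=2, Y=0) weight 1/24
  (X=3, Z=1, Y=0) weight 1/18
Group by X:
  weight(X=1) = 1/18
  weight(X=2) = 1/24
  weight(X=3) = 1/18
Total weight = 1/18 + 1/24 + 1/18 = 11/72
P(X=1 | obs) = 1/18 / 11/72 = 4/11
P(X=2 | obs) = 1/24 / 11/72 = 3/11
P(X=3 | obs) = 1/18 / 11/72 = 4/11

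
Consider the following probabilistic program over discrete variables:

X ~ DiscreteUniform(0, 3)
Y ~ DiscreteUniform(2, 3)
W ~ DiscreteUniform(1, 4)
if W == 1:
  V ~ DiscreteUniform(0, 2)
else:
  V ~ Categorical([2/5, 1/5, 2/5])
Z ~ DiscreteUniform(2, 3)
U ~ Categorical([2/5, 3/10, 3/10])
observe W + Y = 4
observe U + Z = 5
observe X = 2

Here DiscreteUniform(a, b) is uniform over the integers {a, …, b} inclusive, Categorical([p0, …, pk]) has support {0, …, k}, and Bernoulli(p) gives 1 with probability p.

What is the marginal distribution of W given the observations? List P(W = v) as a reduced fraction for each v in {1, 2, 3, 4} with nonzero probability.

Enumerate traces; 6 have nonzero weight after conditioning:
  (X=2, Y=2, W=2, V=0, Z=3, U=2) weight 3/1600
  (X=2, Y=2, W=2, V=1, Z=3, U=2) weight 3/3200
  (X=2, Y=2, W=2, V=2, Z=3, U=2) weight 3/1600
  (X=2, Y=3, W=1, V=0, Z=3, U=2) weight 1/640
  (X=2, Y=3, W=1, V=1, Z=3, U=2) weight 1/640
  (X=2, Y=3, W=1, V=2, Z=3, U=2) weight 1/640
Group by W:
  weight(W=1) = 3/640
  weight(W=2) = 3/640
Total weight = 3/640 + 3/640 = 3/320
P(W=1 | obs) = 3/640 / 3/320 = 1/2
P(W=2 | obs) = 3/640 / 3/320 = 1/2

P(W=1) = 1/2, P(W=2) = 1/2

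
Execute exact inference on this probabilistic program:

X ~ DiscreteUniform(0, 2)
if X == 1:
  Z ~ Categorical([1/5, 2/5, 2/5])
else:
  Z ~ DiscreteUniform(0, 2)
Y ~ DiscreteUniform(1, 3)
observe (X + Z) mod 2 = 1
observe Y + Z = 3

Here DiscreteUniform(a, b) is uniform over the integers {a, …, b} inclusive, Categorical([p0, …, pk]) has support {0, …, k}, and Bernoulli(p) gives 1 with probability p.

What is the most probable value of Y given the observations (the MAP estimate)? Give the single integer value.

argmax_v P(Y = v | obs) = 2

Enumerate traces; 4 have nonzero weight after conditioning:
  (X=0, Z=1, Y=2) weight 1/27
  (X=1, Z=0, Y=3) weight 1/45
  (X=1, Z=2, Y=1) weight 2/45
  (X=2, Z=1, Y=2) weight 1/27
Group by Y:
  weight(Y=1) = 2/45
  weight(Y=2) = 2/27
  weight(Y=3) = 1/45
Total weight = 2/45 + 2/27 + 1/45 = 19/135
P(Y=1 | obs) = 2/45 / 19/135 = 6/19
P(Y=2 | obs) = 2/27 / 19/135 = 10/19
P(Y=3 | obs) = 1/45 / 19/135 = 3/19
argmax = 2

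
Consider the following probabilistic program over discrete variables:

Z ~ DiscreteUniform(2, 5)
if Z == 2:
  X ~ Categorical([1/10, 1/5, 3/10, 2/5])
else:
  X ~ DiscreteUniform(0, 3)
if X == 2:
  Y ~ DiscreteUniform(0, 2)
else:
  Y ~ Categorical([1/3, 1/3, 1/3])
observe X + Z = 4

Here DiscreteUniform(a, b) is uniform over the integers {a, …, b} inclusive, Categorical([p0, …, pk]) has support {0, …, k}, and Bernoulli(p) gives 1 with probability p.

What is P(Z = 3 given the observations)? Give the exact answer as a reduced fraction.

P(Z = 3 | obs) = 5/16

Enumerate traces; 9 have nonzero weight after conditioning:
  (Z=2, X=2, Y=0) weight 1/40
  (Z=2, X=2, Y=1) weight 1/40
  (Z=2, X=2, Y=2) weight 1/40
  (Z=3, X=1, Y=0) weight 1/48
  (Z=3, X=1, Y=1) weight 1/48
  (Z=3, X=1, Y=2) weight 1/48
  (Z=4, X=0, Y=0) weight 1/48
  (Z=4, X=0, Y=1) weight 1/48
  … 1 more
Group by Z:
  weight(Z=2) = 3/40
  weight(Z=3) = 1/16
  weight(Z=4) = 1/16
Total weight = 3/40 + 1/16 + 1/16 = 1/5
P(Z=2 | obs) = 3/40 / 1/5 = 3/8
P(Z=3 | obs) = 1/16 / 1/5 = 5/16
P(Z=4 | obs) = 1/16 / 1/5 = 5/16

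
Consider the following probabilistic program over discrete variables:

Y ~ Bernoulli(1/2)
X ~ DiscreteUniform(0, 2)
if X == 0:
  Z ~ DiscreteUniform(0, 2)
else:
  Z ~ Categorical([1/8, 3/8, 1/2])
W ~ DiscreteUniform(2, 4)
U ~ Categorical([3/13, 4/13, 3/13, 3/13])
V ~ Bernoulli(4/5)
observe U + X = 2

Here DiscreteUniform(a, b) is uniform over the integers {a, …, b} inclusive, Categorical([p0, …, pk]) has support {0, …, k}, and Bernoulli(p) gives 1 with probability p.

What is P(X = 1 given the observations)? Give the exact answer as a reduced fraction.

P(X = 1 | obs) = 2/5

Enumerate traces; 108 have nonzero weight after conditioning:
  (Y=0, X=0, Z=0, W=2, U=2, V=0) weight 1/1170
  (Y=0, X=0, Z=0, W=2, U=2, V=1) weight 2/585
  (Y=0, X=0, Z=0, W=3, U=2, V=0) weight 1/1170
  (Y=0, X=0, Z=0, W=3, U=2, V=1) weight 2/585
  (Y=0, X=0, Z=0, W=4, U=2, V=0) weight 1/1170
  (Y=0, X=0, Z=0, W=4, U=2, V=1) weight 2/585
  (Y=0, X=0, Z=1, W=2, U=2, V=0) weight 1/1170
  (Y=0, X=0, Z=1, W=2, U=2, V=1) weight 2/585
  (Y=0, X=1, Z=0, W=2, U=1, V=0) weight 1/2340
  (Y=0, X=2, Z=0, W=2, U=0, V=0) weight 1/3120
  … 98 more
Group by X:
  weight(X=0) = 1/13
  weight(X=1) = 4/39
  weight(X=2) = 1/13
Total weight = 1/13 + 4/39 + 1/13 = 10/39
P(X=0 | obs) = 1/13 / 10/39 = 3/10
P(X=1 | obs) = 4/39 / 10/39 = 2/5
P(X=2 | obs) = 1/13 / 10/39 = 3/10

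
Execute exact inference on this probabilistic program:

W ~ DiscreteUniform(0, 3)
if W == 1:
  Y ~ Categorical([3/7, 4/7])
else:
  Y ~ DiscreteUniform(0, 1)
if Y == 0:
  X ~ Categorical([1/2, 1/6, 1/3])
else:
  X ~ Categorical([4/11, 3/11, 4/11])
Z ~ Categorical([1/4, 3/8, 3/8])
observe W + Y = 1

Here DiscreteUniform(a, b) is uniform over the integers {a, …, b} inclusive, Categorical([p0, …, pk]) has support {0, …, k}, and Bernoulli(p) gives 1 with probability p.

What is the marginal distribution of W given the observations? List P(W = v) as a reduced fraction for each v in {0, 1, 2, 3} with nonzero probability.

Enumerate traces; 18 have nonzero weight after conditioning:
  (W=0, Y=1, X=0, Z=0) weight 1/88
  (W=0, Y=1, X=0, Z=1) weight 3/176
  (W=0, Y=1, X=0, Z=2) weight 3/176
  (W=0, Y=1, X=1, Z=0) weight 3/352
  (W=0, Y=1, X=1, Z=1) weight 9/704
  (W=0, Y=1, X=1, Z=2) weight 9/704
  (W=0, Y=1, X=2, Z=0) weight 1/88
  (W=0, Y=1, X=2, Z=1) weight 3/176
  (W=1, Y=0, X=0, Z=0) weight 3/224
  … 9 more
Group by W:
  weight(W=0) = 1/8
  weight(W=1) = 3/28
Total weight = 1/8 + 3/28 = 13/56
P(W=0 | obs) = 1/8 / 13/56 = 7/13
P(W=1 | obs) = 3/28 / 13/56 = 6/13

P(W=0) = 7/13, P(W=1) = 6/13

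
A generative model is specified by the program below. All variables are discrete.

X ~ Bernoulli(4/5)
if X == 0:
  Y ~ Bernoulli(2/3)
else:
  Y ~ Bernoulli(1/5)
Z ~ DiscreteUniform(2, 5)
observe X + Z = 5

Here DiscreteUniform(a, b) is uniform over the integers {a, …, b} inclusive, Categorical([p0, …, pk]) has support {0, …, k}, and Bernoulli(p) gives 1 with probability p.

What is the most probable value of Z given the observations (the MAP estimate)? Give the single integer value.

argmax_v P(Z = v | obs) = 4

Enumerate traces; 4 have nonzero weight after conditioning:
  (X=0, Y=0, Z=5) weight 1/60
  (X=0, Y=1, Z=5) weight 1/30
  (X=1, Y=0, Z=4) weight 4/25
  (X=1, Y=1, Z=4) weight 1/25
Group by Z:
  weight(Z=4) = 1/5
  weight(Z=5) = 1/20
Total weight = 1/5 + 1/20 = 1/4
P(Z=4 | obs) = 1/5 / 1/4 = 4/5
P(Z=5 | obs) = 1/20 / 1/4 = 1/5
argmax = 4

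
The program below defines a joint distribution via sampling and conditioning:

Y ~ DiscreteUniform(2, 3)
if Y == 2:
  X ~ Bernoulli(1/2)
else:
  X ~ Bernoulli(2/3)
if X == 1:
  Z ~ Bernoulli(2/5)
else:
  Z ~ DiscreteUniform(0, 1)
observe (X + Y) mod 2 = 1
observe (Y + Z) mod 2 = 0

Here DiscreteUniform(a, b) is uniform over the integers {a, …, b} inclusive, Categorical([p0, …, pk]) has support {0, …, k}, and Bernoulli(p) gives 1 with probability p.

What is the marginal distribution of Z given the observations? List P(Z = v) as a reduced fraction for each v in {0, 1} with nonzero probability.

Enumerate traces; 2 have nonzero weight after conditioning:
  (Y=2, X=1, Z=0) weight 3/20
  (Y=3, X=0, Z=1) weight 1/12
Group by Z:
  weight(Z=0) = 3/20
  weight(Z=1) = 1/12
Total weight = 3/20 + 1/12 = 7/30
P(Z=0 | obs) = 3/20 / 7/30 = 9/14
P(Z=1 | obs) = 1/12 / 7/30 = 5/14

P(Z=0) = 9/14, P(Z=1) = 5/14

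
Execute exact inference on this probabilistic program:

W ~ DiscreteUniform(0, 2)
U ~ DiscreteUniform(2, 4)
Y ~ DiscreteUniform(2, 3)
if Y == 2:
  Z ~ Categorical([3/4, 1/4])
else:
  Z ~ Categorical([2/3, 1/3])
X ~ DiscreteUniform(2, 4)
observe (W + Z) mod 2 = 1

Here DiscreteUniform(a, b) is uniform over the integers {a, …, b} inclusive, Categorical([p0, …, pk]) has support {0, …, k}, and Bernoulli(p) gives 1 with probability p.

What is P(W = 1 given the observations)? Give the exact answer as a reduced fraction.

P(W = 1 | obs) = 17/31

Enumerate traces; 54 have nonzero weight after conditioning:
  (W=0, U=2, Y=2, Z=1, X=2) weight 1/216
  (W=0, U=2, Y=2, Z=1, X=3) weight 1/216
  (W=0, U=2, Y=2, Z=1, X=4) weight 1/216
  (W=0, U=2, Y=3, Z=1, X=2) weight 1/162
  (W=0, U=2, Y=3, Z=1, X=3) weight 1/162
  (W=0, U=2, Y=3, Z=1, X=4) weight 1/162
  (W=0, U=3, Y=2, Z=1, X=2) weight 1/216
  (W=0, U=3, Y=2, Z=1, X=3) weight 1/216
  (W=1, U=2, Y=2, Z=0, X=2) weight 1/72
  (W=2, U=2, Y=2, Z=1, X=2) weight 1/216
  … 44 more
Group by W:
  weight(W=0) = 7/72
  weight(W=1) = 17/72
  weight(W=2) = 7/72
Total weight = 7/72 + 17/72 + 7/72 = 31/72
P(W=0 | obs) = 7/72 / 31/72 = 7/31
P(W=1 | obs) = 17/72 / 31/72 = 17/31
P(W=2 | obs) = 7/72 / 31/72 = 7/31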